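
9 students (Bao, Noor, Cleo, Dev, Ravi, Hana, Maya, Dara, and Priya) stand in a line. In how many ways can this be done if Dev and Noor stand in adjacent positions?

80640

Place the 7 others and the Dev-Noor pair as 8 objects in a line; the pair has 2 internal arrangements.
So the count is 2·(8)! = 80640.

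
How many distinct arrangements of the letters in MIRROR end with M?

20

With the last slot taken by M, it remains to arrange the other 5 letters (IRROR).
Those 5 letters have R appearing 3 times, giving (5)!/(3!) = 20.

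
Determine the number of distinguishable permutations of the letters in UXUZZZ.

60

Letter multiplicities in UXUZZZ: U×2, X×1, Z×3.
So there are 6! / (3!·2!) = 60 distinguishable arrangements.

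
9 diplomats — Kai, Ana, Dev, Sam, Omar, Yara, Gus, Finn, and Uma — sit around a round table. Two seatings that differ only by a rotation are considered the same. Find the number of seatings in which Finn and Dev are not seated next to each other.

30240

All circular seatings of 9 people number (8)! = 40320.
Those with Finn next to Dev: fuse the pair into one unit and seat 8 units around a circle — 2·(7)! = 10080.
Subtracting, 40320 − 10080 = 30240.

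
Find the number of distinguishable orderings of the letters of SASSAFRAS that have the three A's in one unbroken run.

Treat the 3 copies of A as a single block. The multiset to arrange is then {AAA, F, R, S, S, S, S}, 7 items in all.
That gives (7)!/(4!) = 210 arrangements.

210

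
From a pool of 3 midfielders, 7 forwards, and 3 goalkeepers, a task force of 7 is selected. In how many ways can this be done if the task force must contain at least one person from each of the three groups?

1477

Total 7-person selections from all 13: C(13,7) = 1716.
Subtract selections that omit an entire group: no midfielders → C(10,7) = 120; no forwards → C(6,7) = 0; no goalkeepers → C(10,7) = 120.
Add back selections omitting two groups (i.e. drawn from a single group): C(3,7) + C(7,7) + C(3,7) = 1.
By inclusion–exclusion: 1716 − 240 + 1 = 1477.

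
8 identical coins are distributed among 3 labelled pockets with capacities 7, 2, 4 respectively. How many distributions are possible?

14

Without the upper bounds there are C(10,2) = 45 ways to split 8 among 3 pockets.
Subtract solutions that violate a single cap (substitute x_i' = x_i − (cap_i+1)): x_1 ≥ 8 gives C(2,2) = 1; x_2 ≥ 3 gives C(7,2) = 21; x_3 ≥ 5 gives C(5,2) = 10. Together 32.
Add back pairs where two caps are both exceeded: 0 + 0 + 1 = 1.
By inclusion–exclusion the count is 45 − 32 + 1 = 14.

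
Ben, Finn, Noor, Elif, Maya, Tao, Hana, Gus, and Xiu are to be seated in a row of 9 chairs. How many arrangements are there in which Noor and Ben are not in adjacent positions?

282240

There are 9! = 362880 arrangements in all. If Noor and Ben are adjacent, merging them into one block gives 2·(8)! = 80640 arrangements.
Complementary counting: 362880 − 80640 = 282240.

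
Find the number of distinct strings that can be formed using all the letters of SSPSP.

10

Letter multiplicities in SSPSP: P×2, S×3.
The number of distinct arrangements is 5!/(3!·2!) = 120/12 = 10.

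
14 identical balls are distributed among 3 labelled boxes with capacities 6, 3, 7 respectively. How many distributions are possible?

By stars and bars, unrestricted non-negative solutions to x_1+…+x_3 = 14 number C(14+2,2) = 120.
Subtract solutions that violate a single cap (substitute x_i' = x_i − (cap_i+1)): x_1 ≥ 7 gives C(9,2) = 36; x_2 ≥ 4 gives C(12,2) = 66; x_3 ≥ 8 gives C(8,2) = 28. Together 130.
Add back pairs where two caps are both exceeded: 10 + 0 + 6 = 16.
By inclusion–exclusion the count is 120 − 130 + 16 = 6.

6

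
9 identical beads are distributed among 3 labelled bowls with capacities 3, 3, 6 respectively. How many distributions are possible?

10

Ignoring the caps, the number of non-negative solutions to x_1+…+x_3 = 9 is C(11,2) = 55.
Subtract solutions that violate a single cap (substitute x_i' = x_i − (cap_i+1)): x_1 ≥ 4 gives C(7,2) = 21; x_2 ≥ 4 gives C(7,2) = 21; x_3 ≥ 7 gives C(4,2) = 6. Together 48.
Add back pairs where two caps are both exceeded: 3 + 0 + 0 = 3.
By inclusion–exclusion the count is 55 − 48 + 3 = 10.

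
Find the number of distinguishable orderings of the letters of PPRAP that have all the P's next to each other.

Treat the 3 copies of P as a single block. The multiset to arrange is then {PPP, A, R}, 3 items in all.
All 3 items are distinct, so there are (3)! = 6 arrangements.

6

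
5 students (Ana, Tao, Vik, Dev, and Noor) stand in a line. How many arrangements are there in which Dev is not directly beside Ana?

There are 5! = 120 arrangements in all. If Dev and Ana are adjacent, merging them into one block gives 2·(4)! = 48 arrangements.
Complementary counting: 120 − 48 = 72.

72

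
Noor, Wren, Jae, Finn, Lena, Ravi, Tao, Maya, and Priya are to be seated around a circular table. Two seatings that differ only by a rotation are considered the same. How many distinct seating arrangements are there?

40320

Around a circle, 9 distinct people have 9!/9 = (8)! = 40320 rotationally distinct seatings.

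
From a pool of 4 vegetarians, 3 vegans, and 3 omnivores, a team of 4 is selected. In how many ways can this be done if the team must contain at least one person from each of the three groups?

Total 4-person selections from all 10: C(10,4) = 210.
Selections missing a whole group: no vegetarians → C(6,4) = 15; no vegans → C(7,4) = 35; no omnivores → C(7,4) = 35.
Add back selections omitting two groups (i.e. drawn from a single group): C(4,4) + C(3,4) + C(3,4) = 1.
By inclusion–exclusion: 210 − 85 + 1 = 126.

126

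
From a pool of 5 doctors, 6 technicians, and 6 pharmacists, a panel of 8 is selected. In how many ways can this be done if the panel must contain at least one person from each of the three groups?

23485

With no constraint there are C(17,8) = 24310 possible selections.
Selections missing a whole group: no doctors → C(12,8) = 495; no technicians → C(11,8) = 165; no pharmacists → C(11,8) = 165.
Add back selections omitting two groups (i.e. drawn from a single group): C(5,8) + C(6,8) + C(6,8) = 0.
By inclusion–exclusion: 24310 − 825 + 0 = 23485.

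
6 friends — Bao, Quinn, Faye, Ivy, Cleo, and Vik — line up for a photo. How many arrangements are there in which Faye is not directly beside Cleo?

480

Of the 6! = 720 arrangements, those with Faye and Cleo adjacent number 2 × 5! = 240 (treat the pair as a block with 2 internal orders).
Complementary counting: 720 − 240 = 480.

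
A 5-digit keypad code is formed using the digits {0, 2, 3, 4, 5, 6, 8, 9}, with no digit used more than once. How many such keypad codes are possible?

With no repetition, fill the 5 digits in order: 8 choices, then 7, down to 4.
8 × 7 × 6 × 5 × 4 = 6720.

6720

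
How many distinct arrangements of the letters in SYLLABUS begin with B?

1260

With the first slot taken by B, it remains to arrange the other 7 letters (SYLLAUS).
Those 7 letters have L appearing twice and S appearing twice, giving (7)!/(2!·2!) = 1260.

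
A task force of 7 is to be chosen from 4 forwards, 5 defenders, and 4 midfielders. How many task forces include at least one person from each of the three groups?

With no constraint there are C(13,7) = 1716 possible selections.
Selections missing a whole group: no forwards → C(9,7) = 36; no defenders → C(8,7) = 8; no midfielders → C(9,7) = 36.
Add back selections omitting two groups (i.e. drawn from a single group): C(4,7) + C(5,7) + C(4,7) = 0.
By inclusion–exclusion: 1716 − 80 + 0 = 1636.

1636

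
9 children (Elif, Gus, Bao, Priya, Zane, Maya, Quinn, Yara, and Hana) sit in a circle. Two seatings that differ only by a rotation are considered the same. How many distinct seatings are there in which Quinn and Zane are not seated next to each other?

All circular seatings of 9 people number (8)! = 40320.
Those with Quinn next to Zane: fuse the pair into one unit and seat 8 units around a circle — 2·(7)! = 10080.
Subtracting, 40320 − 10080 = 30240.

30240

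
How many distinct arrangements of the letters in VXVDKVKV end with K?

210

With the last slot taken by K, it remains to arrange the other 7 letters (VXVDVKV).
Those 7 letters have V appearing 4 times, giving (7)!/(4!) = 210.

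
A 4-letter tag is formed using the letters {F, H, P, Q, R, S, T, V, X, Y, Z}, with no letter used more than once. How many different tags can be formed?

7920

This is a permutation of 4 out of 11: P(11,4) = 11!/7!.
11 × 10 × 9 × 8 = 7920.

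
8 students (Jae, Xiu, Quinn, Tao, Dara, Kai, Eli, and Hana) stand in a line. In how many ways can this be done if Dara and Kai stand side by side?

Treat {Dara, Kai} as a single unit. There are 7 units to order, and the pair itself can be ordered 2 ways.
So the count is 2·(7)! = 10080.

10080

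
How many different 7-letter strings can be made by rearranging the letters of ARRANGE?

Letter multiplicities in ARRANGE: A×2, E×1, G×1, N×1, R×2.
The number of distinct arrangements is 7!/(2!·2!) = 5040/4 = 1260.

1260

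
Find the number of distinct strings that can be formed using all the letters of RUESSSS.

210

Letter multiplicities in RUESSSS: E×1, R×1, S×4, U×1.
The number of distinct arrangements is 7!/(4!) = 5040/24 = 210.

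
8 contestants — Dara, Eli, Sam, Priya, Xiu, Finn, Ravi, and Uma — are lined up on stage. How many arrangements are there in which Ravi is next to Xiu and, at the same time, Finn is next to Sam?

2880

Treat {Ravi,Xiu} as one block (2 orders) and {Finn,Sam} as another (2 orders).
That leaves 6 units to arrange: 2 × 2 × 6! = 4 × 720 = 2880.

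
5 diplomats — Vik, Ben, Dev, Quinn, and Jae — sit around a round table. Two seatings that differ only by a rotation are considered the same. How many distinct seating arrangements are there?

24

Fix one person's seat to break rotational symmetry; the remaining 4 people can be arranged in (4)! = 24 ways.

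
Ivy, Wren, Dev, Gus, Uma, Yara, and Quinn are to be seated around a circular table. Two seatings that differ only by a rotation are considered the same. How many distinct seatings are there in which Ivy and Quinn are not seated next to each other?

480

All circular seatings of 7 people number (6)! = 720.
Seatings with Ivy beside Quinn: treat them as a block with 2 internal orders, giving 2 × (5)! = 240.
Subtracting, 720 − 240 = 480.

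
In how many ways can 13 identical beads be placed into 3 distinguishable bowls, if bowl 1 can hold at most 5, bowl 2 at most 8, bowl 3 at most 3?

By stars and bars, unrestricted non-negative solutions to x_1+…+x_3 = 13 number C(13+2,2) = 105.
Subtract solutions that violate a single cap (substitute x_i' = x_i − (cap_i+1)): x_1 ≥ 6 gives C(9,2) = 36; x_2 ≥ 9 gives C(6,2) = 15; x_3 ≥ 4 gives C(11,2) = 55. Together 106.
Add back pairs where two caps are both exceeded: 0 + 10 + 1 = 11.
By inclusion–exclusion the count is 105 − 106 + 11 = 10.

10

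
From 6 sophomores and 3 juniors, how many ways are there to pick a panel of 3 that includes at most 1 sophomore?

19

Split by how many sophomores are chosen (0 through 1).
Sum: C(6,0)·C(3,3) + C(6,1)·C(3,2) = 1 + 18 = 19.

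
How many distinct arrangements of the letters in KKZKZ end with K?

With the last slot taken by K, it remains to arrange the other 4 letters (KZKZ).
Those 4 letters have K appearing twice and Z appearing twice, giving (4)!/(2!·2!) = 6.

6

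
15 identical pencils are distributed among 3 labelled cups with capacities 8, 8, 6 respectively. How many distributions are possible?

35

By stars and bars, unrestricted non-negative solutions to x_1+…+x_3 = 15 number C(15+2,2) = 136.
Subtract solutions that violate a single cap (substitute x_i' = x_i − (cap_i+1)): x_1 ≥ 9 gives C(8,2) = 28; x_2 ≥ 9 gives C(8,2) = 28; x_3 ≥ 7 gives C(10,2) = 45. Together 101.
No two caps can be exceeded simultaneously, so the pair terms are all 0.
By inclusion–exclusion the count is 136 − 101 + 0 = 35.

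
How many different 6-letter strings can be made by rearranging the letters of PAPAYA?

PAPAYA has 6 letters with A appearing 3 times and P appearing twice.
The number of distinct arrangements is 6!/(3!·2!) = 720/12 = 60.

60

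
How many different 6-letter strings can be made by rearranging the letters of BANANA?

60

Letter multiplicities in BANANA: A×3, B×1, N×2.
The number of distinct arrangements is 6!/(3!·2!) = 720/12 = 60.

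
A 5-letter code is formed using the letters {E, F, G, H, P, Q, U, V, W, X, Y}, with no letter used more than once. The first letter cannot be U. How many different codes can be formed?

The first letter has 11−1 = 10 choices (anything except U).
The remaining 4 letters are filled from the other 10 symbols without repetition: 10 × 9 × 8 × 7 = 5040.
Total: 10 × 5040 = 50400.

50400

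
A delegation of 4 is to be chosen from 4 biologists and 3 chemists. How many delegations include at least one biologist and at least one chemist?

34

With no constraint there are C(7,4) = 35 possible selections.
Subtract selections that omit an entire group: no biologists → C(3,4) = 0; no chemists → C(4,4) = 1.
Both groups omitted at once is impossible, so 35 − 1 = 34.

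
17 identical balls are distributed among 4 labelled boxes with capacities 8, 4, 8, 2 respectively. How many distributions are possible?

Ignoring the caps, the number of non-negative solutions to x_1+…+x_4 = 17 is C(20,3) = 1140.
Subtract solutions that violate a single cap (substitute x_i' = x_i − (cap_i+1)): x_1 ≥ 9 gives C(11,3) = 165; x_2 ≥ 5 gives C(15,3) = 455; x_3 ≥ 9 gives C(11,3) = 165; x_4 ≥ 3 gives C(17,3) = 680. Together 1465.
Add back pairs where two caps are both exceeded: 20 + 0 + 56 + 20 + 220 + 56 = 372.
Subtract triples: 0 + 1 + 0 + 1 = 2.
By inclusion–exclusion the count is 1140 − 1465 + 372 − 2 = 45.

45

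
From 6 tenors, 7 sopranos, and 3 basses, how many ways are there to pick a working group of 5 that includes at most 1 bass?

3432

Split by how many basses are chosen (0 through 1).
Sum: C(3,0)·C(13,5) + C(3,1)·C(13,4) = 1287 + 2145 = 3432.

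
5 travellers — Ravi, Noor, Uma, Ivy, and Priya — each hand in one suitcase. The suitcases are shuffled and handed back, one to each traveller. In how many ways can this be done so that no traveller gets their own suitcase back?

44

Let Aᵢ be the assignments in which traveller i gets their own suitcase. We want the size of the complement of A₁∪…∪A_5.
By inclusion–exclusion this is Σ_{j=0}^{5} (−1)^j C(5,j)·(5−j)!.
Computing: 120 − 120 + 60 − 20 + 5 − 1 = 44.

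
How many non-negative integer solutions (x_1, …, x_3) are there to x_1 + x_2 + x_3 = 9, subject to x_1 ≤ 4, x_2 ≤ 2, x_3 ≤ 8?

14

By stars and bars, unrestricted non-negative solutions to x_1+…+x_3 = 9 number C(9+2,2) = 55.
Subtract solutions that violate a single cap (substitute x_i' = x_i − (cap_i+1)): x_1 ≥ 5 gives C(6,2) = 15; x_2 ≥ 3 gives C(8,2) = 28; x_3 ≥ 9 gives C(2,2) = 1. Together 44.
Add back pairs where two caps are both exceeded: 3 + 0 + 0 = 3.
By inclusion–exclusion the count is 55 − 44 + 3 = 14.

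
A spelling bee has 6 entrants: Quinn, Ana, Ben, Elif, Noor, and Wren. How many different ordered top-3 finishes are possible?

There are 6 choices for 1st place, 5 for 2nd, and 4 for 3rd.
That gives 6 × 5 × 4 = 120.

120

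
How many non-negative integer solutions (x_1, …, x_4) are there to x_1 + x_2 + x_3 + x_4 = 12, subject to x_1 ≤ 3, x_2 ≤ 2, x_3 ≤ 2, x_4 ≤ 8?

18

Without the upper bounds there are C(15,3) = 455 ways to split 12 among 4 variables.
Subtract solutions that violate a single cap (substitute x_i' = x_i − (cap_i+1)): x_1 ≥ 4 gives C(11,3) = 165; x_2 ≥ 3 gives C(12,3) = 220; x_3 ≥ 3 gives C(12,3) = 220; x_4 ≥ 9 gives C(6,3) = 20. Together 625.
Add back pairs where two caps are both exceeded: 56 + 56 + 0 + 84 + 1 + 1 = 198.
Subtract triples: 10 + 0 + 0 + 0 = 10.
By inclusion–exclusion the count is 455 − 625 + 198 − 10 = 18.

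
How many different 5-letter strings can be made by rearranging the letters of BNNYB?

BNNYB has 5 letters with B appearing twice and N appearing twice.
The number of distinct arrangements is 5!/(2!·2!) = 120/4 = 30.

30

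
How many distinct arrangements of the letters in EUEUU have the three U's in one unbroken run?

3

Treat the 3 copies of U as a single block. The multiset to arrange is then {UUU, E, E}, 3 items in all.
That gives (3)!/(2!) = 3 arrangements.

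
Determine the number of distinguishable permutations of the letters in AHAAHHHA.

70

The 8 letters of AHAAHHHA have repeats: A appearing 4 times and H appearing 4 times.
The number of distinct arrangements is 8!/(4!·4!) = 40320/576 = 70.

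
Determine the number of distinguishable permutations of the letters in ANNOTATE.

Letter multiplicities in ANNOTATE: A×2, E×1, N×2, O×1, T×2.
So there are 8! / (2!·2!·2!) = 5040 distinguishable arrangements.

5040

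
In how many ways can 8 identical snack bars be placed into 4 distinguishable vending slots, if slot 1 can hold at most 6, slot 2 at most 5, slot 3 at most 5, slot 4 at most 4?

By stars and bars, unrestricted non-negative solutions to x_1+…+x_4 = 8 number C(8+3,3) = 165.
Subtract solutions that violate a single cap (substitute x_i' = x_i − (cap_i+1)): x_1 ≥ 7 gives C(4,3) = 4; x_2 ≥ 6 gives C(5,3) = 10; x_3 ≥ 6 gives C(5,3) = 10; x_4 ≥ 5 gives C(6,3) = 20. Together 44.
No two caps can be exceeded simultaneously, so the pair terms are all 0.
By inclusion–exclusion the count is 165 − 44 + 0 = 121.

121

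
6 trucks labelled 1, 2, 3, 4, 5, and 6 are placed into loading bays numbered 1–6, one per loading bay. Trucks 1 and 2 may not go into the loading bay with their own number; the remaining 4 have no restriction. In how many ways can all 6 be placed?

Let Aᵢ (for i ∈ {1, 2}) be the placements that put truck i in its forbidden loading bay. Any j of these fix j positions, leaving (6−j)! ways to fill the rest, and there are C(2,j) ways to pick which j.
By inclusion–exclusion, the number of valid placements is Σ_{j=0}^{2} (−1)^j C(2,j)·(6−j)!.
Computing: 720 − 240 + 24 = 504.

504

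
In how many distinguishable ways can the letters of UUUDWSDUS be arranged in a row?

3780

UUUDWSDUS has 9 letters with D appearing twice, S appearing twice, and U appearing 4 times.
The number of distinct arrangements is 9!/(4!·2!·2!) = 362880/96 = 3780.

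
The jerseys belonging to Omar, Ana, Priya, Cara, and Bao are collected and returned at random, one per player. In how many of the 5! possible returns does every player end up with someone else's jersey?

44

This is the derangement count D_5: permutations of 5 items with no fixed point.
By inclusion–exclusion this is Σ_{j=0}^{5} (−1)^j C(5,j)·(5−j)!.
Computing: 120 − 120 + 60 − 20 + 5 − 1 = 44.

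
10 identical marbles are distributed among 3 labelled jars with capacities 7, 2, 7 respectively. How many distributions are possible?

18

Ignoring the caps, the number of non-negative solutions to x_1+…+x_3 = 10 is C(12,2) = 66.
Subtract solutions that violate a single cap (substitute x_i' = x_i − (cap_i+1)): x_1 ≥ 8 gives C(4,2) = 6; x_2 ≥ 3 gives C(9,2) = 36; x_3 ≥ 8 gives C(4,2) = 6. Together 48.
No two caps can be exceeded simultaneously, so the pair terms are all 0.
By inclusion–exclusion the count is 66 − 48 + 0 = 18.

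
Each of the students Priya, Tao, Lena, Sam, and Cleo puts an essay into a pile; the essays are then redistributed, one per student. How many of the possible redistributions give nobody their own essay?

Count assignments avoiding every fixed point. For any j of the 5 students fixed to their own essay, the other 5−j can be arranged in (5−j)! ways.
By inclusion–exclusion this is Σ_{j=0}^{5} (−1)^j C(5,j)·(5−j)!.
Computing: 120 − 120 + 60 − 20 + 5 − 1 = 44.

44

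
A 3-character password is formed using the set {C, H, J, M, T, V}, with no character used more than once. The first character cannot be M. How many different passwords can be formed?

100

The first character has 6−1 = 5 choices (anything except M).
The remaining 2 characters are filled from the other 5 symbols without repetition: 5 × 4 = 20.
Total: 5 × 20 = 100.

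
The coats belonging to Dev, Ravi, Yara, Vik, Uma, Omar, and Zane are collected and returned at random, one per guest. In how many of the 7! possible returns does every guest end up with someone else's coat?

Count assignments avoiding every fixed point. For any j of the 7 guests fixed to their own coat, the other 7−j can be arranged in (7−j)! ways.
By inclusion–exclusion this is Σ_{j=0}^{7} (−1)^j C(7,j)·(7−j)!.
Computing: 5040 − 5040 + 2520 − 840 + 210 − 42 + 7 − 1 = 1854.

1854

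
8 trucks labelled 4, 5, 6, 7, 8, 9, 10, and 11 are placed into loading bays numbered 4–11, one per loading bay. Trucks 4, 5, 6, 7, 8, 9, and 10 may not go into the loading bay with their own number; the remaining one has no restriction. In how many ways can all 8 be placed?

Let Aᵢ (for 4 ≤ i ≤ 10) be the placements that put truck i in its forbidden loading bay. Any j of these fix j positions, leaving (8−j)! ways to fill the rest, and there are C(7,j) ways to pick which j.
By inclusion–exclusion, the number of valid placements is Σ_{j=0}^{7} (−1)^j C(7,j)·(8−j)!.
Computing: 40320 − 35280 + 15120 − 4200 + 840 − 126 + 14 − 1 = 16687.

16687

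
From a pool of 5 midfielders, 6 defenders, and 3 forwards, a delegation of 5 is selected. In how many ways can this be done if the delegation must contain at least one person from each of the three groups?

1365

With no constraint there are C(14,5) = 2002 possible selections.
Selections missing a whole group: no midfielders → C(9,5) = 126; no defenders → C(8,5) = 56; no forwards → C(11,5) = 462.
Add back selections omitting two groups (i.e. drawn from a single group): C(5,5) + C(6,5) + C(3,5) = 7.
By inclusion–exclusion: 2002 − 644 + 7 = 1365.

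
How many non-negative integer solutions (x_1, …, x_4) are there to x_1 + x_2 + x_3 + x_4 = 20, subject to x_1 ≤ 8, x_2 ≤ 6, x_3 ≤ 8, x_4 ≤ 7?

204

Without the upper bounds there are C(23,3) = 1771 ways to split 20 among 4 variables.
Subtract solutions that violate a single cap (substitute x_i' = x_i − (cap_i+1)): x_1 ≥ 9 gives C(14,3) = 364; x_2 ≥ 7 gives C(16,3) = 560; x_3 ≥ 9 gives C(14,3) = 364; x_4 ≥ 8 gives C(15,3) = 455. Together 1743.
Add back pairs where two caps are both exceeded: 35 + 10 + 20 + 35 + 56 + 20 = 176.
By inclusion–exclusion the count is 1771 − 1743 + 176 = 204.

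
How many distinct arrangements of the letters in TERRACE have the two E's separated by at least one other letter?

There are 7!/(2!·2!) = 1260 arrangements of TERRACE in total.
Arrangements with the E's together: treat EE as one letter, giving (6)!/(2!) = 360.
Hence 1260 − 360 = 900.

900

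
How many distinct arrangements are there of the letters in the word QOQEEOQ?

Letter multiplicities in QOQEEOQ: E×2, O×2, Q×3.
So there are 7! / (3!·2!·2!) = 210 distinguishable arrangements.

210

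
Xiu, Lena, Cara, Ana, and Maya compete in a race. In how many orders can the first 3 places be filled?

This is an ordered selection of 3 from 5: P(5,3).
That gives 5 × 4 × 3 = 60.

60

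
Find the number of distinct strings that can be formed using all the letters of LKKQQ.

Letter multiplicities in LKKQQ: K×2, L×1, Q×2.
So there are 5! / (2!·2!) = 30 distinguishable arrangements.

30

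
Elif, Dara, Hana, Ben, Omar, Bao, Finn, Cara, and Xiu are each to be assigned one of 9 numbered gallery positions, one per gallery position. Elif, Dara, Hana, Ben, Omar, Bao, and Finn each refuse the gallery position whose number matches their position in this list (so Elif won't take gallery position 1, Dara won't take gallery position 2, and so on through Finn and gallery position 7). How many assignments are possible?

165016

Let Aᵢ (for 1 ≤ i ≤ 7) be the placements that put person i in their forbidden gallery position. Any j of these fix j positions, leaving (9−j)! ways to fill the rest, and there are C(7,j) ways to pick which j.
By inclusion–exclusion, the number of valid placements is Σ_{j=0}^{7} (−1)^j C(7,j)·(9−j)!.
Computing: 362880 − 282240 + 105840 − 25200 + 4200 − 504 + 42 − 2 = 165016.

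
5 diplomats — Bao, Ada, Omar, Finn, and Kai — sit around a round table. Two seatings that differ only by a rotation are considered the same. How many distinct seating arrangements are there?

Fix one person's seat to break rotational symmetry; the remaining 4 people can be arranged in (4)! = 24 ways.

24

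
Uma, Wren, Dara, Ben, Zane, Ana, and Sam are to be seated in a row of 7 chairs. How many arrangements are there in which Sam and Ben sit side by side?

1440

Treat {Sam, Ben} as a single unit. There are 6 units to order, and the pair itself can be ordered 2 ways.
That gives 2 × 6! = 2 × 720 = 1440.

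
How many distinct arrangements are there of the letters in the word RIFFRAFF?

840

The 8 letters of RIFFRAFF have repeats: F appearing 4 times and R appearing twice.
Dividing 8! = 40320 by 4!·2! = 48 for the repeated letters gives 840.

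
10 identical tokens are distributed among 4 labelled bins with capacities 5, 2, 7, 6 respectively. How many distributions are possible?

By stars and bars, unrestricted non-negative solutions to x_1+…+x_4 = 10 number C(10+3,3) = 286.
Subtract solutions that violate a single cap (substitute x_i' = x_i − (cap_i+1)): x_1 ≥ 6 gives C(7,3) = 35; x_2 ≥ 3 gives C(10,3) = 120; x_3 ≥ 8 gives C(5,3) = 10; x_4 ≥ 7 gives C(6,3) = 20. Together 185.
Add back pairs where two caps are both exceeded: 4 + 0 + 0 + 0 + 1 + 0 = 5.
By inclusion–exclusion the count is 286 − 185 + 5 = 106.

106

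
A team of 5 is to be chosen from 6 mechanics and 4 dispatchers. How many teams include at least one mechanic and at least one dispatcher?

Unrestricted: C(10,5) = 252 ways to pick any 5 of the 10.
Selections missing a whole group: no mechanics → C(4,5) = 0; no dispatchers → C(6,5) = 6.
Both groups omitted at once is impossible, so 252 − 6 = 246.

246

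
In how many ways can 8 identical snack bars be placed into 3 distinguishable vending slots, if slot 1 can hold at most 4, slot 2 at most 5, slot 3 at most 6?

26

Ignoring the caps, the number of non-negative solutions to x_1+…+x_3 = 8 is C(10,2) = 45.
Subtract solutions that violate a single cap (substitute x_i' = x_i − (cap_i+1)): x_1 ≥ 5 gives C(5,2) = 10; x_2 ≥ 6 gives C(4,2) = 6; x_3 ≥ 7 gives C(3,2) = 3. Together 19.
No two caps can be exceeded simultaneously, so the pair terms are all 0.
By inclusion–exclusion the count is 45 − 19 + 0 = 26.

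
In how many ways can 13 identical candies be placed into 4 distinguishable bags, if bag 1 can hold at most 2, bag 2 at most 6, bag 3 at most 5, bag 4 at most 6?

63

By stars and bars, unrestricted non-negative solutions to x_1+…+x_4 = 13 number C(13+3,3) = 560.
Subtract solutions that violate a single cap (substitute x_i' = x_i − (cap_i+1)): x_1 ≥ 3 gives C(13,3) = 286; x_2 ≥ 7 gives C(9,3) = 84; x_3 ≥ 6 gives C(10,3) = 120; x_4 ≥ 7 gives C(9,3) = 84. Together 574.
Add back pairs where two caps are both exceeded: 20 + 35 + 20 + 1 + 0 + 1 = 77.
By inclusion–exclusion the count is 560 − 574 + 77 = 63.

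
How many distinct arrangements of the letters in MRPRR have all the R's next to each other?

Treat the 3 copies of R as a single block. The multiset to arrange is then {RRR, M, P}, 3 items in all.
All 3 items are distinct, so there are (3)! = 6 arrangements.

6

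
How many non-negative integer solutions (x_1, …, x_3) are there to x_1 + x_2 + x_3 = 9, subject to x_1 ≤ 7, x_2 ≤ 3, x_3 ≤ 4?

Ignoring the caps, the number of non-negative solutions to x_1+…+x_3 = 9 is C(11,2) = 55.
Subtract solutions that violate a single cap (substitute x_i' = x_i − (cap_i+1)): x_1 ≥ 8 gives C(3,2) = 3; x_2 ≥ 4 gives C(7,2) = 21; x_3 ≥ 5 gives C(6,2) = 15. Together 39.
Add back pairs where two caps are both exceeded: 0 + 0 + 1 = 1.
By inclusion–exclusion the count is 55 − 39 + 1 = 17.

17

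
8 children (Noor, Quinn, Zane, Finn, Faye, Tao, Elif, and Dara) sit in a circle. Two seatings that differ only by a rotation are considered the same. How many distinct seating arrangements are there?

Seat Noor anywhere (absorbing the rotational symmetry), then permute the other 7: (7)! = 5040.

5040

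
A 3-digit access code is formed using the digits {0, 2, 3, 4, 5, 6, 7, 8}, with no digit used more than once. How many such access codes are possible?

336

With no repetition, fill the 3 digits in order: 8 choices, then 7, down to 6.
8 × 7 × 6 = 336.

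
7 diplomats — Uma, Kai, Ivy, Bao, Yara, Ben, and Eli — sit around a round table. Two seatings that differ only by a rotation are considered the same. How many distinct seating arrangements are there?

720

Seat Uma anywhere (absorbing the rotational symmetry), then permute the other 6: (6)! = 720.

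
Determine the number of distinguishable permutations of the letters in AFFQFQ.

AFFQFQ has 6 letters with F appearing 3 times and Q appearing twice.
The number of distinct arrangements is 6!/(3!·2!) = 720/12 = 60.

60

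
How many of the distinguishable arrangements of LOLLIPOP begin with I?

Fix I in the first position and arrange the remaining 7 letters.
Those 7 letters have L appearing 3 times, O appearing twice, and P appearing twice, giving (7)!/(3!·2!·2!) = 210.

210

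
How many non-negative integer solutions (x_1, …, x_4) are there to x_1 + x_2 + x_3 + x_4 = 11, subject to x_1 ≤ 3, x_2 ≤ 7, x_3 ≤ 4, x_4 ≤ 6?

By stars and bars, unrestricted non-negative solutions to x_1+…+x_4 = 11 number C(11+3,3) = 364.
Subtract solutions that violate a single cap (substitute x_i' = x_i − (cap_i+1)): x_1 ≥ 4 gives C(10,3) = 120; x_2 ≥ 8 gives C(6,3) = 20; x_3 ≥ 5 gives C(9,3) = 84; x_4 ≥ 7 gives C(7,3) = 35. Together 259.
Add back pairs where two caps are both exceeded: 0 + 10 + 1 + 0 + 0 + 0 = 11.
By inclusion–exclusion the count is 364 − 259 + 11 = 116.

116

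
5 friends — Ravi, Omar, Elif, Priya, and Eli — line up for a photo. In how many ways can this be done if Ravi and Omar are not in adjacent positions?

72

There are 5! = 120 arrangements in all. If Ravi and Omar are adjacent, merging them into one block gives 2·(4)! = 48 arrangements.
So 120 − 48 = 72 arrangements keep them apart.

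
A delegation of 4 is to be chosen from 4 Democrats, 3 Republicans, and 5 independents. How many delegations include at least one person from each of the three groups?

270

With no constraint there are C(12,4) = 495 possible selections.
Subtract selections that omit an entire group: no Democrats → C(8,4) = 70; no Republicans → C(9,4) = 126; no independents → C(7,4) = 35.
Add back selections omitting two groups (i.e. drawn from a single group): C(4,4) + C(3,4) + C(5,4) = 6.
By inclusion–exclusion: 495 − 231 + 6 = 270.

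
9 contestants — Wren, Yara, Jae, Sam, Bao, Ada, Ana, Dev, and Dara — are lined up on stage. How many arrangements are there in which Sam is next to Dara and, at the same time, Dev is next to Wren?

20160

Treat {Sam,Dara} as one block (2 orders) and {Dev,Wren} as another (2 orders).
That leaves 7 units to arrange: 2 × 2 × 7! = 4 × 5040 = 20160.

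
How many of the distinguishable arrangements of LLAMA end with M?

6

Fix M in the last position and arrange the remaining 4 letters.
Those 4 letters have A appearing twice and L appearing twice, giving (4)!/(2!·2!) = 6.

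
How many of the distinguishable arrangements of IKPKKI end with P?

With the last slot taken by P, it remains to arrange the other 5 letters (IKKKI).
Those 5 letters have I appearing twice and K appearing 3 times, giving (5)!/(3!·2!) = 10.

10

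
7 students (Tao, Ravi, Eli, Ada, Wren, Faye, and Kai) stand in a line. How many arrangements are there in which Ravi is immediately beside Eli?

Place the 5 others and the Ravi-Eli pair as 6 objects in a line; the pair has 2 internal arrangements.
That gives 2 × 6! = 2 × 720 = 1440.

1440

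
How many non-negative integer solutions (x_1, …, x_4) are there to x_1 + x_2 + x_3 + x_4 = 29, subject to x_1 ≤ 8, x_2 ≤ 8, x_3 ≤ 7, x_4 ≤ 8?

Without the upper bounds there are C(32,3) = 4960 ways to split 29 among 4 variables.
Subtract solutions that violate a single cap (substitute x_i' = x_i − (cap_i+1)): x_1 ≥ 9 gives C(23,3) = 1771; x_2 ≥ 9 gives C(23,3) = 1771; x_3 ≥ 8 gives C(24,3) = 2024; x_4 ≥ 9 gives C(23,3) = 1771. Together 7337.
Add back pairs where two caps are both exceeded: 364 + 455 + 364 + 455 + 364 + 455 = 2457.
Subtract triples: 20 + 10 + 20 + 20 = 70.
By inclusion–exclusion the count is 4960 − 7337 + 2457 − 70 = 10.

10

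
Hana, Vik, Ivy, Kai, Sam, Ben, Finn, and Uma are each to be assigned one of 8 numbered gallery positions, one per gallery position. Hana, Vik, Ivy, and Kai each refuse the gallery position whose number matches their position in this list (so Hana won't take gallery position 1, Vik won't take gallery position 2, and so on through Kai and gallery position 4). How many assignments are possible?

Let Aᵢ (for 1 ≤ i ≤ 4) be the placements that put person i in their forbidden gallery position. Any j of these fix j positions, leaving (8−j)! ways to fill the rest, and there are C(4,j) ways to pick which j.
By inclusion–exclusion, the number of valid placements is Σ_{j=0}^{4} (−1)^j C(4,j)·(8−j)!.
Computing: 40320 − 20160 + 4320 − 480 + 24 = 24024.

24024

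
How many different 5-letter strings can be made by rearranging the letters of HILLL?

20

HILLL has 5 letters with L appearing 3 times.
The number of distinct arrangements is 5!/(3!) = 120/6 = 20.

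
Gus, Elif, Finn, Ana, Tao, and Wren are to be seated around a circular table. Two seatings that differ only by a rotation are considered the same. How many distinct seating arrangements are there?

120

Fix one person's seat to break rotational symmetry; the remaining 5 people can be arranged in (5)! = 120 ways.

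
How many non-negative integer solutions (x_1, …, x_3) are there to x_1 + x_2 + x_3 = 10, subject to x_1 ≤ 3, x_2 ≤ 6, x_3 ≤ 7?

Ignoring the caps, the number of non-negative solutions to x_1+…+x_3 = 10 is C(12,2) = 66.
Subtract solutions that violate a single cap (substitute x_i' = x_i − (cap_i+1)): x_1 ≥ 4 gives C(8,2) = 28; x_2 ≥ 7 gives C(5,2) = 10; x_3 ≥ 8 gives C(4,2) = 6. Together 44.
No two caps can be exceeded simultaneously, so the pair terms are all 0.
By inclusion–exclusion the count is 66 − 44 + 0 = 22.

22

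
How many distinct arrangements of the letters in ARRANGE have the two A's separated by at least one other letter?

There are 7!/(2!·2!) = 1260 arrangements of ARRANGE in total.
Arrangements with the A's together: treat AA as one letter, giving (6)!/(2!) = 360.
Hence 1260 − 360 = 900.

900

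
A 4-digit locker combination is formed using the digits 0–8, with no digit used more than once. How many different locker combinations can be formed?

Choose and order 4 of the 9 symbols: the first digit has 9 options, the next 8, then 7, 6.
That product is 9 × 8 × 7 × 6 = 3024.

3024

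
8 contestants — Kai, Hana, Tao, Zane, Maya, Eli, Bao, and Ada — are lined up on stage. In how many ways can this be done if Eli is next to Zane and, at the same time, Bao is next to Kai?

2880

Treat {Eli,Zane} as one block (2 orders) and {Bao,Kai} as another (2 orders).
That leaves 6 units to arrange: 2 × 2 × 6! = 4 × 720 = 2880.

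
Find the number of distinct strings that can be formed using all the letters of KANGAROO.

10080

The 8 letters of KANGAROO have repeats: A appearing twice and O appearing twice.
Dividing 8! = 40320 by 2!·2! = 4 for the repeated letters gives 10080.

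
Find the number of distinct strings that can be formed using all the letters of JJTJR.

20

The 5 letters of JJTJR have repeats: J appearing 3 times.
The number of distinct arrangements is 5!/(3!) = 120/6 = 20.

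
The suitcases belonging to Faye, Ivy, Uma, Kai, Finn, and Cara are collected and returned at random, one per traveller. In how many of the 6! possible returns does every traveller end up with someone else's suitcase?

Let Aᵢ be the assignments in which traveller i gets their own suitcase. We want the size of the complement of A₁∪…∪A_6.
By inclusion–exclusion this is Σ_{j=0}^{6} (−1)^j C(6,j)·(6−j)!.
Computing: 720 − 720 + 360 − 120 + 30 − 6 + 1 = 265.

265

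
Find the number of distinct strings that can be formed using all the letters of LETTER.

Letter multiplicities in LETTER: E×2, L×1, R×1, T×2.
So there are 6! / (2!·2!) = 180 distinguishable arrangements.

180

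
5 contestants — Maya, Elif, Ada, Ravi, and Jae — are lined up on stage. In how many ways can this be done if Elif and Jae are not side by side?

72

There are 5! = 120 arrangements in all. If Elif and Jae are adjacent, merging them into one block gives 2·(4)! = 48 arrangements.
Complementary counting: 120 − 48 = 72.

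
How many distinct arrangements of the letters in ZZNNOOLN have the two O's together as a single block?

420

Treat the 2 copies of O as a single block. The multiset to arrange is then {OO, L, N, N, N, Z, Z}, 7 items in all.
That gives (7)!/(3!·2!) = 420 arrangements.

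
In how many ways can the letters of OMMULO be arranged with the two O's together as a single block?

Treat the 2 copies of O as a single block. The multiset to arrange is then {OO, L, M, M, U}, 5 items in all.
That gives (5)!/(2!) = 60 arrangements.

60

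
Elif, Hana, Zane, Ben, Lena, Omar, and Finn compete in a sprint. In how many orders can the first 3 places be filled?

210

This is an ordered selection of 3 from 7: P(7,3).
That gives 7 × 6 × 5 = 210.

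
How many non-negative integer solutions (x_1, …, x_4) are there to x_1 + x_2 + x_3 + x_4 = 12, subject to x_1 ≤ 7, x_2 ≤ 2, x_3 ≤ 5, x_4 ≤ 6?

94

By stars and bars, unrestricted non-negative solutions to x_1+…+x_4 = 12 number C(12+3,3) = 455.
Subtract solutions that violate a single cap (substitute x_i' = x_i − (cap_i+1)): x_1 ≥ 8 gives C(7,3) = 35; x_2 ≥ 3 gives C(12,3) = 220; x_3 ≥ 6 gives C(9,3) = 84; x_4 ≥ 7 gives C(8,3) = 56. Together 395.
Add back pairs where two caps are both exceeded: 4 + 0 + 0 + 20 + 10 + 0 = 34.
By inclusion–exclusion the count is 455 − 395 + 34 = 94.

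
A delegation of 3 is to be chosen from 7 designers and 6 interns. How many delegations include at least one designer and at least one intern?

With no constraint there are C(13,3) = 286 possible selections.
Selections missing a whole group: no designers → C(6,3) = 20; no interns → C(7,3) = 35.
Both groups omitted at once is impossible, so 286 − 55 = 231.

231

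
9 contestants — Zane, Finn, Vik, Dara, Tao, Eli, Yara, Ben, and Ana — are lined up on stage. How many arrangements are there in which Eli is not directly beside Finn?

Of the 9! = 362880 arrangements, those with Eli and Finn adjacent number 2 × 8! = 80640 (treat the pair as a block with 2 internal orders).
So 362880 − 80640 = 282240 arrangements keep them apart.

282240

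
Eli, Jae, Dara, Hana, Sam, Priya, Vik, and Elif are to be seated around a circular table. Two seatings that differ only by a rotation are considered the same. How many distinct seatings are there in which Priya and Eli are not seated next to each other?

Without the restriction there are (7)! = 5040 seatings.
Those with Priya next to Eli: fuse the pair into one unit and seat 7 units around a circle — 2·(6)! = 1440.
Subtracting, 5040 − 1440 = 3600.

3600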